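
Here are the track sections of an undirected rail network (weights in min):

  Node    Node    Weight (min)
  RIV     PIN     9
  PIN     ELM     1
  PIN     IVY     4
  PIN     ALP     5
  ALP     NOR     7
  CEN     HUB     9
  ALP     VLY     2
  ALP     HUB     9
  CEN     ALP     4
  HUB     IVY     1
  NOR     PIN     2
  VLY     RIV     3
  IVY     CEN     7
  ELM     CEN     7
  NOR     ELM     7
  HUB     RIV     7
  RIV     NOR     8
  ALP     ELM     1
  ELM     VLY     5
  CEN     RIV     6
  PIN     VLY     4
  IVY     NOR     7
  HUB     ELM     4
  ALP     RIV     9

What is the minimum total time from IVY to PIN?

4 min

Enumerating some paths:
IVY–PIN: 4 = 4
IVY–NOR–PIN: 7+2 = 9
IVY–HUB–ELM–PIN: 1+4+1 = 6
Cheapest is IVY–PIN at 4 min.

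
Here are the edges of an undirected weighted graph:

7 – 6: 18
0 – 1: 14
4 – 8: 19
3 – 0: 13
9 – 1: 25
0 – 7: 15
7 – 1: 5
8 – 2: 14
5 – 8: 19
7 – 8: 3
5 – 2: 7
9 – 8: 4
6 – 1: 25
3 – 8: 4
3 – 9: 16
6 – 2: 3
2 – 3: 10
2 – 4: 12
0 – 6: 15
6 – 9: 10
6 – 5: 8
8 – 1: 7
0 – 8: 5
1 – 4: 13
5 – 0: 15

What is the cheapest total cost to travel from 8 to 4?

Enumerating some paths:
8 → 1 → 4: 7+13 = 20
8 → 4: 19 = 19
Cheapest is 8 → 4 at 19.

19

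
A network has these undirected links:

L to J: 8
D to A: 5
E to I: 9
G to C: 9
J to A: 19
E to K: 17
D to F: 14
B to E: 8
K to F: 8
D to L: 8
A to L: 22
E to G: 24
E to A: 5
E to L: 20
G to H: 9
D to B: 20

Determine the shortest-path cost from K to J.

Enumerating some paths:
K - F - D - L - J: 8+14+8+8 = 38
K - E - A - D - L - J: 17+5+5+8+8 = 43
K - E - L - J: 17+20+8 = 45
K - E - A - J: 17+5+19 = 41
Cheapest is K - F - D - L - J at 38.

38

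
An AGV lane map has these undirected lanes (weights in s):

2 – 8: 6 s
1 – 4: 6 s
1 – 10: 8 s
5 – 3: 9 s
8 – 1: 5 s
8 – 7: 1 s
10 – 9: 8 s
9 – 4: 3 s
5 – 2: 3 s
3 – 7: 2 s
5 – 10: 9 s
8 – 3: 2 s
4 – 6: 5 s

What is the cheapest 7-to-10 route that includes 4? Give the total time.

Shortest 7→4: 7–8–1–4 = 12
Shortest 4→10: 4–9–10 = 11
Total via 4: 12 + 11 = 23 s.

23 s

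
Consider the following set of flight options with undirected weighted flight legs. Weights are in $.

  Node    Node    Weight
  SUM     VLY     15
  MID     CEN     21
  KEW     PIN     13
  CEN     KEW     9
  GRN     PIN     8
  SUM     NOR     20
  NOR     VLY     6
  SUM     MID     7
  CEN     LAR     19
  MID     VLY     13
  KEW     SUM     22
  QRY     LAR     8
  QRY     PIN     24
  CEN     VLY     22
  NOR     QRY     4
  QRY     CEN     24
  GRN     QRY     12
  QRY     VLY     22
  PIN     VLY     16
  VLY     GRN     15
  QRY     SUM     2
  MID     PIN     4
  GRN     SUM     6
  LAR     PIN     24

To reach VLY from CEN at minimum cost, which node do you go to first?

VLY

Candidate routes:
CEN → QRY → NOR → VLY: 24+4+6 = 34
CEN → VLY: 22 = 22
CEN → MID → VLY: 21+13 = 34
CEN → LAR → QRY → NOR → VLY: 19+8+4+6 = 37
Cheapest is CEN → VLY at $22.
So from CEN the first move is to VLY.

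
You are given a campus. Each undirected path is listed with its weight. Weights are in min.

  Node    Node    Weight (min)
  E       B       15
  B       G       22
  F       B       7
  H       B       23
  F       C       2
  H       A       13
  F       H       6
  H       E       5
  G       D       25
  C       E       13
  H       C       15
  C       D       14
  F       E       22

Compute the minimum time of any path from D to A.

35 min

Enumerating some paths:
D → C → H → A: 14+15+13 = 42
D → C → E → H → A: 14+13+5+13 = 45
D → C → F → H → A: 14+2+6+13 = 35
Cheapest is D → C → F → H → A at 35 min.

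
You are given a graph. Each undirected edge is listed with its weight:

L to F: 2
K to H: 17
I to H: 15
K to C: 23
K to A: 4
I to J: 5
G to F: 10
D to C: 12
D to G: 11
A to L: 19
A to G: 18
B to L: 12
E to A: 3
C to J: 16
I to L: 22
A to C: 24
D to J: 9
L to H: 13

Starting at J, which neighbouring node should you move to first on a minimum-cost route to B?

I

Enumerating some paths:
J–I–H–L–B: 5+15+13+12 = 45
J–I–L–B: 5+22+12 = 39
J–D–G–F–L–B: 9+11+10+2+12 = 44
Cheapest is J–I–L–B at 39.
So from J the first move is to I.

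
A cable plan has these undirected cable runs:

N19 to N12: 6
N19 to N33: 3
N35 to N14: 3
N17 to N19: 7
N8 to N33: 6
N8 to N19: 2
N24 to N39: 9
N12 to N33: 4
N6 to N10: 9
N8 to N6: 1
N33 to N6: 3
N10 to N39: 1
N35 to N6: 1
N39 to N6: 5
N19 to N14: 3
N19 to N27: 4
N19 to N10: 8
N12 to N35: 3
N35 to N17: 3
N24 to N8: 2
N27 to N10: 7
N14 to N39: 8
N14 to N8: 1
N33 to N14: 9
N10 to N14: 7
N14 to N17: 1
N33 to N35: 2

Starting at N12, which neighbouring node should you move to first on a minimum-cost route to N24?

N35

Enumerating some paths:
N12 - N35 - N6 - N8 - N24: 3+1+1+2 = 7
N12 - N19 - N8 - N24: 6+2+2 = 10
N12 - N35 - N14 - N8 - N24: 3+3+1+2 = 9
The minimum is 7 via N12 - N35 - N6 - N8 - N24.
So from N12 the first move is to N35.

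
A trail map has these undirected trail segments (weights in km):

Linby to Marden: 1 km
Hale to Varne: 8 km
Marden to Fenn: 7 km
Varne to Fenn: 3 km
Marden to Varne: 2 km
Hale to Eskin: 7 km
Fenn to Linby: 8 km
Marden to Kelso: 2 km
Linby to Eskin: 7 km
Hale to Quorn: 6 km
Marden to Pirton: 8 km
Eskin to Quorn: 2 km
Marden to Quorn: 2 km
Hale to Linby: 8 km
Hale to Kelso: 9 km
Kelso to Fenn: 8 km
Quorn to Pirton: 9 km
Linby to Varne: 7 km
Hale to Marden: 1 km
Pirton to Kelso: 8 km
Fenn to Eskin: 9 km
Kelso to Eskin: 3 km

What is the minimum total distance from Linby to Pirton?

9 km

Compare a few routes:
Linby–Marden–Pirton: 1+8 = 9
Linby–Marden–Kelso–Pirton: 1+2+8 = 11
Cheapest is Linby–Marden–Pirton at 9 km.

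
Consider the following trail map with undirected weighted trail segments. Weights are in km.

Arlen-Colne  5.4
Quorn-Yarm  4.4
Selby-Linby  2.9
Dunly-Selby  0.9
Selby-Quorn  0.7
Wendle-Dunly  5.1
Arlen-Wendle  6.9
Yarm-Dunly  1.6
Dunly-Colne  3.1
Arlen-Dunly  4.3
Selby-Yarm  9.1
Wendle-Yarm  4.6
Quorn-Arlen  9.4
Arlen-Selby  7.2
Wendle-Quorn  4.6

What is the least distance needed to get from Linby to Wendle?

Running Dijkstra from Linby:
Linby: 0
Selby: 2.9  (via Linby)
Quorn: 3.6  (via Selby)
Dunly: 3.8  (via Selby)
Yarm: 5.4  (via Dunly)
Colne: 6.9  (via Dunly)
Arlen: 8.1  (via Dunly)
Wendle: 8.2  (via Quorn)
Shortest route: Linby–Selby–Quorn–Wendle = 8.2 km.

8.2 km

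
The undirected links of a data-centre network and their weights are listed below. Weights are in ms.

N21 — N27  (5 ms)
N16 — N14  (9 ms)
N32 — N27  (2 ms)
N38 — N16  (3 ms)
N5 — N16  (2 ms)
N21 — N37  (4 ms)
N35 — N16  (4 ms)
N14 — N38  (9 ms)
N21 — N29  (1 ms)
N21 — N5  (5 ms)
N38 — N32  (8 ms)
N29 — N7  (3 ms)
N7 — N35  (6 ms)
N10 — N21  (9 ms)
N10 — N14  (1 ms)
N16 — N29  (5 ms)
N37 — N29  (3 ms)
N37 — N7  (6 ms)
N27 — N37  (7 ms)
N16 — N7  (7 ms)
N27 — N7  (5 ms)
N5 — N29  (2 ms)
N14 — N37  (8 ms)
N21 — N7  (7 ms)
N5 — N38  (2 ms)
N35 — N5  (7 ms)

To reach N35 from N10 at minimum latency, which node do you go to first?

N14

Enumerating some paths:
N10–N14–N38–N16–N35: 1+9+3+4 = 17
N10–N14–N16–N35: 1+9+4 = 14
The minimum is 14 ms via N10–N14–N16–N35.
So from N10 the first move is to N14.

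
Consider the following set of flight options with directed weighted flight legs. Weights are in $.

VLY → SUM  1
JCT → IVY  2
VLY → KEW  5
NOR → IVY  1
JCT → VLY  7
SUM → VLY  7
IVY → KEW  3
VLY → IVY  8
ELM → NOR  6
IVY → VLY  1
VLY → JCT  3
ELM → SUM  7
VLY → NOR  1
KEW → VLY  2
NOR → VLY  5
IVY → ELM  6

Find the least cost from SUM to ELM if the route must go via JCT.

$18

Shortest SUM→JCT: SUM → VLY → JCT = 10
Shortest JCT→ELM: JCT → IVY → ELM = 8
Total via JCT: 10 + 8 = $18.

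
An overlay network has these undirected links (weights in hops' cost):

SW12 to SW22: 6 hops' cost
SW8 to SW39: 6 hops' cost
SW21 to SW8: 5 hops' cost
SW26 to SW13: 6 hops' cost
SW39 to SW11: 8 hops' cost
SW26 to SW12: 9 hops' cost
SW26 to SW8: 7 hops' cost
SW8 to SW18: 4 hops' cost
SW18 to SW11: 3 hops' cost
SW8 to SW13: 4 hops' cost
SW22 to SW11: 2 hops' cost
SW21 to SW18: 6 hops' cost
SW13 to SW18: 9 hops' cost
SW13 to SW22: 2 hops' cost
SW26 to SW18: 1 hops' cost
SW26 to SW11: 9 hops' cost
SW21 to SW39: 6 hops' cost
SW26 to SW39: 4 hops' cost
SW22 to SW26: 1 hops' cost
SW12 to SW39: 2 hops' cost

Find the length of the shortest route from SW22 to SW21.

8 hops' cost

Compare a few routes:
SW22 - SW26 - SW18 - SW8 - SW21: 1+1+4+5 = 11
SW22 - SW13 - SW8 - SW21: 2+4+5 = 11
SW22 - SW11 - SW18 - SW21: 2+3+6 = 11
SW22 - SW26 - SW18 - SW21: 1+1+6 = 8
The minimum is 8 hops' cost via SW22 - SW26 - SW18 - SW21.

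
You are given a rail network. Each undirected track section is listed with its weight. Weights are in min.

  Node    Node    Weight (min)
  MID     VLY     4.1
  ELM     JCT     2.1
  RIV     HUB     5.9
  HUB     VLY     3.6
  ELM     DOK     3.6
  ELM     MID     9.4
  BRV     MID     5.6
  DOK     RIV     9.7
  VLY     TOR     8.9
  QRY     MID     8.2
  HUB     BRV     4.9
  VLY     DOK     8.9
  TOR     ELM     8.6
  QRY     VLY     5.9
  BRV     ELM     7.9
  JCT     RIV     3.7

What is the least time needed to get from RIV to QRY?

Enumerating some paths:
RIV → HUB → VLY → MID → QRY: 5.9+3.6+4.1+8.2 = 21.8
RIV → JCT → ELM → MID → QRY: 3.7+2.1+9.4+8.2 = 23.4
RIV → JCT → ELM → DOK → VLY → QRY: 3.7+2.1+3.6+8.9+5.9 = 24.2
RIV → HUB → VLY → QRY: 5.9+3.6+5.9 = 15.4
Cheapest is RIV → HUB → VLY → QRY at 15.4 min.

15.4 min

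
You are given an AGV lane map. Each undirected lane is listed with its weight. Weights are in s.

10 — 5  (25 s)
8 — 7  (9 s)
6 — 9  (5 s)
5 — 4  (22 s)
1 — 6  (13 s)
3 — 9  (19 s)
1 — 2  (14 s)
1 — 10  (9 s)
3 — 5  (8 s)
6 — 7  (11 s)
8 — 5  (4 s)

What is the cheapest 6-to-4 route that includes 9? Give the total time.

54 s

Shortest 6→9: 6–9 = 5
Shortest 9→4: 9–3–5–4 = 49
Total via 9: 5 + 49 = 54 s.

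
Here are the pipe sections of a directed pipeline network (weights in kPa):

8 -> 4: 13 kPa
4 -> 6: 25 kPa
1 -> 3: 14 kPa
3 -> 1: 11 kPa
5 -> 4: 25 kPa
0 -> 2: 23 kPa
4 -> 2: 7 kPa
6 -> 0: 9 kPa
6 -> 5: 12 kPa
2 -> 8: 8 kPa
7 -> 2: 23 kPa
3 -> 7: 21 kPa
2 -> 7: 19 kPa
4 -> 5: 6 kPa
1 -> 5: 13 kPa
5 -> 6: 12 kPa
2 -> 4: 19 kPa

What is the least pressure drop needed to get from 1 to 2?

45 kPa

Enumerating some paths:
1 - 5 - 4 - 2: 13+25+7 = 45
1 - 5 - 6 - 0 - 2: 13+12+9+23 = 57
1 - 3 - 7 - 2: 14+21+23 = 58
The minimum is 45 kPa via 1 - 5 - 4 - 2.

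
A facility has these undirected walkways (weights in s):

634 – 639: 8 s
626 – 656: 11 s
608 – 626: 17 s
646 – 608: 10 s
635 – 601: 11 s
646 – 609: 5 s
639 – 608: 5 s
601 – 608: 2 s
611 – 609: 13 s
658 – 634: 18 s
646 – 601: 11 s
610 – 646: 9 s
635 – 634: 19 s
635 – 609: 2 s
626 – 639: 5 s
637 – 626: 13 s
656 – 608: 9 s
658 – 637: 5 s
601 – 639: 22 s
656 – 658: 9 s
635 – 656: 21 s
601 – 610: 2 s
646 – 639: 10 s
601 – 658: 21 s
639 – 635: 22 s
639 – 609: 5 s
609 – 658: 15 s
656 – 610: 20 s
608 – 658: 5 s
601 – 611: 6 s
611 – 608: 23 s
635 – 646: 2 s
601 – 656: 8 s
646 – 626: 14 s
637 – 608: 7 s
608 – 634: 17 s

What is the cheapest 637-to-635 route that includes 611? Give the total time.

Shortest 637→611: 637 → 608 → 601 → 611 = 15
Shortest 611→635: 611 → 609 → 635 = 15
Total via 611: 15 + 15 = 30 s.

30 s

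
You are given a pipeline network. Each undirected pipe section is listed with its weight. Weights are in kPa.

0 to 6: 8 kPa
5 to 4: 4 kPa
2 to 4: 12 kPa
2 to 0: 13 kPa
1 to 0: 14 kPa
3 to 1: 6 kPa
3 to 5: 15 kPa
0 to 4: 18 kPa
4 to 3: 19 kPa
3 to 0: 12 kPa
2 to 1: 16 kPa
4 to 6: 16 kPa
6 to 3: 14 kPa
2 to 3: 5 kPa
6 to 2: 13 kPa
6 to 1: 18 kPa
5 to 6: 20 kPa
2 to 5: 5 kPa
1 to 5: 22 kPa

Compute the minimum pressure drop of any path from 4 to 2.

9 kPa

Enumerating some paths:
4 → 2: 12 = 12
4 → 5 → 2: 4+5 = 9
The minimum is 9 kPa via 4 → 5 → 2.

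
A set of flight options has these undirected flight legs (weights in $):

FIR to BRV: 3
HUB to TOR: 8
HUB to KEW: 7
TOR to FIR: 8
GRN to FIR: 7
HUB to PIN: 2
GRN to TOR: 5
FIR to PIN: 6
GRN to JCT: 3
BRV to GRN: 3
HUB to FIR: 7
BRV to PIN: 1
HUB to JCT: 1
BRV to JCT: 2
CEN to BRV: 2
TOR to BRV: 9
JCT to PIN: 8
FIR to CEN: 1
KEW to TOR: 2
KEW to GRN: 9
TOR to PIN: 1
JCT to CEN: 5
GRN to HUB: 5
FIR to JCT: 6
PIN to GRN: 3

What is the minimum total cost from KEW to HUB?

Compare a few routes:
KEW → TOR → PIN → BRV → JCT → HUB: 2+1+1+2+1 = 7
KEW → TOR → PIN → HUB: 2+1+2 = 5
Cheapest is KEW → TOR → PIN → HUB at $5.

$5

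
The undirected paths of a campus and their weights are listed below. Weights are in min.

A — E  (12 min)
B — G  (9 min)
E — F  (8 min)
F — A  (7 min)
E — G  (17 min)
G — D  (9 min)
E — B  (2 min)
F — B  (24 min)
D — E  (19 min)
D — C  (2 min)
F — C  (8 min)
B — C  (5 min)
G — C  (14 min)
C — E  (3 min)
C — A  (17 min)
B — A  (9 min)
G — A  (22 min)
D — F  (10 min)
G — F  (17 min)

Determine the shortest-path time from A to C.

14 min

Settle nodes by increasing distance from A:
A: 0
F: 7  (via A)
B: 9  (via A)
E: 11  (via B)
C: 14  (via B)
Shortest route: A–B–C = 14 min.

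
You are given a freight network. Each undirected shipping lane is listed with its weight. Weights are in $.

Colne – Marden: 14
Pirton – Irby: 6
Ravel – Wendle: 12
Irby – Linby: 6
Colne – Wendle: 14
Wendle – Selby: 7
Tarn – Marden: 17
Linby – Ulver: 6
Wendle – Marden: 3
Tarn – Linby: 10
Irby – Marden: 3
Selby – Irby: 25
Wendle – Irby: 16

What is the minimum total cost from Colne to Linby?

Enumerating some paths:
Colne–Marden–Wendle–Irby–Linby: 14+3+16+6 = 39
Colne–Wendle–Irby–Linby: 14+16+6 = 36
Colne–Marden–Irby–Linby: 14+3+6 = 23
Colne–Wendle–Marden–Irby–Linby: 14+3+3+6 = 26
Cheapest is Colne–Marden–Irby–Linby at $23.

$23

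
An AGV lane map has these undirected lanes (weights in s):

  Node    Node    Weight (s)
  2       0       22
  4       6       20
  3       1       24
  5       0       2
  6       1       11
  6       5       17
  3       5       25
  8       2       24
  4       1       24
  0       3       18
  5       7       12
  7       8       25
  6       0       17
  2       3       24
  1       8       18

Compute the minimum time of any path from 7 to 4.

49 s

Shortest distances from 7:
7: 0
5: 12  (via 7)
0: 14  (via 5)
8: 25  (via 7)
6: 29  (via 5)
3: 32  (via 0)
2: 36  (via 0)
1: 40  (via 6)
4: 49  (via 6)
Shortest route: 7 → 5 → 6 → 4 = 49 s.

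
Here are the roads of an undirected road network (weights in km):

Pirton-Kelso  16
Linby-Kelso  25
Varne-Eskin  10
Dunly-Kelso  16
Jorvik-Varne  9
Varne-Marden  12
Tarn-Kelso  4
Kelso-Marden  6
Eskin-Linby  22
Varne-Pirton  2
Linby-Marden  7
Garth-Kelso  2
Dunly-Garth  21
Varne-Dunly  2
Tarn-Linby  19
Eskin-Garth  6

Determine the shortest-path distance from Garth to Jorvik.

25 km

Compare a few routes:
Garth–Eskin–Varne–Jorvik: 6+10+9 = 25
Garth–Kelso–Marden–Varne–Jorvik: 2+6+12+9 = 29
Cheapest is Garth–Eskin–Varne–Jorvik at 25 km.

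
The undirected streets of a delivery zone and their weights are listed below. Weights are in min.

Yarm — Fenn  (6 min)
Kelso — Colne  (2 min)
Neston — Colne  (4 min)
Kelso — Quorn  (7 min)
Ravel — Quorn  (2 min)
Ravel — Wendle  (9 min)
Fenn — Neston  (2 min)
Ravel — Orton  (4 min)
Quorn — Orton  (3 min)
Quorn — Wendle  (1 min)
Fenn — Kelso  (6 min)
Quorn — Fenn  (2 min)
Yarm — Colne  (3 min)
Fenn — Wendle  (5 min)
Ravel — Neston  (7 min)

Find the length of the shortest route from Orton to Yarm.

11 min

Enumerating some paths:
Orton → Ravel → Quorn → Fenn → Yarm: 4+2+2+6 = 14
Orton → Quorn → Fenn → Yarm: 3+2+6 = 11
Orton → Quorn → Fenn → Neston → Colne → Yarm: 3+2+2+4+3 = 14
Cheapest is Orton → Quorn → Fenn → Yarm at 11 min.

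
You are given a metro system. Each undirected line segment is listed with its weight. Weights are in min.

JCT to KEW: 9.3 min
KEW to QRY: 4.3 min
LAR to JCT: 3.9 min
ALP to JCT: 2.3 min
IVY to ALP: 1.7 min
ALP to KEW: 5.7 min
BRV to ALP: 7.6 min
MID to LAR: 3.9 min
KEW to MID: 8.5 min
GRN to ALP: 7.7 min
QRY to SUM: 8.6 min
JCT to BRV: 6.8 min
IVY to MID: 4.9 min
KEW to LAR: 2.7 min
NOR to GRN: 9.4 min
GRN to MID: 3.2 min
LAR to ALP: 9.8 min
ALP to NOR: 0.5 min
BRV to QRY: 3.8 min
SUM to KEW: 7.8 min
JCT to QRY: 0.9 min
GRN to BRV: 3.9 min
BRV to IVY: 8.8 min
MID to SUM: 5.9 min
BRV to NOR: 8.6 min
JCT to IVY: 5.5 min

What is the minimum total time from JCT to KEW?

5.2 min

Enumerating some paths:
JCT - LAR - KEW: 3.9+2.7 = 6.6
JCT - QRY - KEW: 0.9+4.3 = 5.2
The minimum is 5.2 min via JCT - QRY - KEW.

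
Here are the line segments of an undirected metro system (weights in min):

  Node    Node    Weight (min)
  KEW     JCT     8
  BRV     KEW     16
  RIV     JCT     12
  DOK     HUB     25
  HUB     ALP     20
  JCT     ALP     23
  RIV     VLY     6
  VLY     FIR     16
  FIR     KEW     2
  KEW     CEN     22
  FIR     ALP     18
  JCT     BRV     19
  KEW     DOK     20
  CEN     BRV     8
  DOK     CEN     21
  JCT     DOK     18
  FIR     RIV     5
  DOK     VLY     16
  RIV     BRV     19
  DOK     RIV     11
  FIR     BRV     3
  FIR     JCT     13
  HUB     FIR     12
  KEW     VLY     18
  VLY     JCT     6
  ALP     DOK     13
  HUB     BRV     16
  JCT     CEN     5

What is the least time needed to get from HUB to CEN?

23 min

Running Dijkstra from HUB:
HUB: 0
FIR: 12  (via HUB)
KEW: 14  (via FIR)
BRV: 15  (via FIR)
RIV: 17  (via FIR)
ALP: 20  (via HUB)
JCT: 22  (via KEW)
VLY: 23  (via RIV)
CEN: 23  (via BRV)
Shortest route: HUB–FIR–BRV–CEN = 23 min.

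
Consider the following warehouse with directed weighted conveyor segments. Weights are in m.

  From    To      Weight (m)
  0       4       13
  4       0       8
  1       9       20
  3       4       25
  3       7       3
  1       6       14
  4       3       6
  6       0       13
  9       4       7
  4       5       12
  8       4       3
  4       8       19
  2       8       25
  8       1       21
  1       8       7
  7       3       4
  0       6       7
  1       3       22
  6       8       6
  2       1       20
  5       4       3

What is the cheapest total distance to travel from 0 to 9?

54 m

Candidate routes:
0 → 6 → 8 → 1 → 9: 7+6+21+20 = 54
0 → 4 → 8 → 1 → 9: 13+19+21+20 = 73
The minimum is 54 m via 0 → 6 → 8 → 1 → 9.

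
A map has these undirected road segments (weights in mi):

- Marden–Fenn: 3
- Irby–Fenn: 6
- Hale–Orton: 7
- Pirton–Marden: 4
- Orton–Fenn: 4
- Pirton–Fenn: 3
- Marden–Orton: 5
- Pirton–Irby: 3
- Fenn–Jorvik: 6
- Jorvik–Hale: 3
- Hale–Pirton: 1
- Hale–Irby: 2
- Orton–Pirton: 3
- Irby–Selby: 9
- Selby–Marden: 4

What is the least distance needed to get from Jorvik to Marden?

8 mi

Shortest distances from Jorvik:
Jorvik: 0
Hale: 3  (via Jorvik)
Pirton: 4  (via Hale)
Irby: 5  (via Hale)
Fenn: 6  (via Jorvik)
Orton: 7  (via Pirton)
Marden: 8  (via Pirton)
Shortest route: Jorvik–Hale–Pirton–Marden = 8 mi.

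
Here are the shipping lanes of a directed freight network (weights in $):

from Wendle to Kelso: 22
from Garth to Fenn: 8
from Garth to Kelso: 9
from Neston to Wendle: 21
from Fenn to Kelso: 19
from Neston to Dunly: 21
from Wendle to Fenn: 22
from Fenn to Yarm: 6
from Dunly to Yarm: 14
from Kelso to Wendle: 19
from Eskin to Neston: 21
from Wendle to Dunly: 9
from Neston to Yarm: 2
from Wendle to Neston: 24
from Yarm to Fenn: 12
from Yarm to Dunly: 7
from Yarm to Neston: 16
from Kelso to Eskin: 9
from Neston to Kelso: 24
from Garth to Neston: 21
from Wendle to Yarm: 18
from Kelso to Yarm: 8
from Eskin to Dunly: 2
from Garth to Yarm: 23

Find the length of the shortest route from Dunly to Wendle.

$51

Running Dijkstra from Dunly:
Dunly: 0
Yarm: 14  (via Dunly)
Fenn: 26  (via Yarm)
Neston: 30  (via Yarm)
Kelso: 45  (via Fenn)
Wendle: 51  (via Neston)
Shortest route: Dunly–Yarm–Neston–Wendle = $51.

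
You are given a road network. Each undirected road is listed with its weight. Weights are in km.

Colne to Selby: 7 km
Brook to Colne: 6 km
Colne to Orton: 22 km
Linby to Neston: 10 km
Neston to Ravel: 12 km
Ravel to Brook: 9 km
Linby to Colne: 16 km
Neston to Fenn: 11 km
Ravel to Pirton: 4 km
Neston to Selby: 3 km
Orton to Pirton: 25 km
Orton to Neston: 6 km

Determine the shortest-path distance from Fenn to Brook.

27 km

Compare a few routes:
Fenn → Neston → Linby → Colne → Brook: 11+10+16+6 = 43
Fenn → Neston → Selby → Colne → Brook: 11+3+7+6 = 27
Fenn → Neston → Ravel → Brook: 11+12+9 = 32
Cheapest is Fenn → Neston → Selby → Colne → Brook at 27 km.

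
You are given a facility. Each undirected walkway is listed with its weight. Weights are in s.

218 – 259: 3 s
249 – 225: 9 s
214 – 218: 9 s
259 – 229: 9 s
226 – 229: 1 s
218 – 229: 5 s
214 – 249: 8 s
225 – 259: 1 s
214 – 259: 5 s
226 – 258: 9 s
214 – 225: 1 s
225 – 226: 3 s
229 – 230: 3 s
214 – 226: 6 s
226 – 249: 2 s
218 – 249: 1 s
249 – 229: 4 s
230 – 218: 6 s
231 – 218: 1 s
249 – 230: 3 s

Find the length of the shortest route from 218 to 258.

Candidate routes:
218 - 229 - 226 - 258: 5+1+9 = 15
218 - 249 - 226 - 258: 1+2+9 = 12
The minimum is 12 s via 218 - 249 - 226 - 258.

12 s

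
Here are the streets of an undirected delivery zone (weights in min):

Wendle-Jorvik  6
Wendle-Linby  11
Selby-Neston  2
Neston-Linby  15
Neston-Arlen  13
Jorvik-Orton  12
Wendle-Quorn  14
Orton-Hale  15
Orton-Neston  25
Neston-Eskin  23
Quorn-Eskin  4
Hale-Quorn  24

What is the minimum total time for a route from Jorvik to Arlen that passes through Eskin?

60 min

Best Jorvik to Eskin: Jorvik–Wendle–Quorn–Eskin costing 24
Best Eskin to Arlen: Eskin–Neston–Arlen costing 36
Total via Eskin: 24 + 36 = 60 min.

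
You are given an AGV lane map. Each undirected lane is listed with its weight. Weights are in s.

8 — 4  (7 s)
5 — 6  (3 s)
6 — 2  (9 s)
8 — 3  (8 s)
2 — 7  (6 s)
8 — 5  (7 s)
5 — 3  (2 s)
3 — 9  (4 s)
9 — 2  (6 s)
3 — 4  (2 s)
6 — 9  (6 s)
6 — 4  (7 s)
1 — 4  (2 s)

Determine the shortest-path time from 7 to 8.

Compare a few routes:
7 → 2 → 9 → 3 → 8: 6+6+4+8 = 24
7 → 2 → 9 → 3 → 5 → 8: 6+6+4+2+7 = 25
The minimum is 24 s via 7 → 2 → 9 → 3 → 8.

24 s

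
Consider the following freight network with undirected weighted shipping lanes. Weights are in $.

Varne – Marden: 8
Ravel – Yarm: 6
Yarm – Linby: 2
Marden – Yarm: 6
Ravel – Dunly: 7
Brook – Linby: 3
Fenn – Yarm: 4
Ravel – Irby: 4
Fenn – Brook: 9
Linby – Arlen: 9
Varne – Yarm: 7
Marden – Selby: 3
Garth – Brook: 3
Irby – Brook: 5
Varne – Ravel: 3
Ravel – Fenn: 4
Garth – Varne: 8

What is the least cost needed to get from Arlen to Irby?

$17

Shortest distances from Arlen:
Arlen: 0
Linby: 9  (via Arlen)
Yarm: 11  (via Linby)
Brook: 12  (via Linby)
Fenn: 15  (via Yarm)
Garth: 15  (via Brook)
Marden: 17  (via Yarm)
Ravel: 17  (via Yarm)
Irby: 17  (via Brook)
Shortest route: Arlen → Linby → Brook → Irby = $17.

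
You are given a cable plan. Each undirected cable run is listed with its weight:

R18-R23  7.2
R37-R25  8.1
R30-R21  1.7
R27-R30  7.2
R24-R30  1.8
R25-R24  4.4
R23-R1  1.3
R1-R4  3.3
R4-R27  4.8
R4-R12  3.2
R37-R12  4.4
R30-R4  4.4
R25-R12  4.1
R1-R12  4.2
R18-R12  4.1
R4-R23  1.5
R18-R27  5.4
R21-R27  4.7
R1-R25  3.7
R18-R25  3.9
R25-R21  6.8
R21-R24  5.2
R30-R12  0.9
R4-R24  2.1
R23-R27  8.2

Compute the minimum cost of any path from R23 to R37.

Candidate routes:
R23 - R4 - R30 - R12 - R37: 1.5+4.4+0.9+4.4 = 11.2
R23 - R4 - R12 - R37: 1.5+3.2+4.4 = 9.1
R23 - R1 - R12 - R37: 1.3+4.2+4.4 = 9.9
R23 - R4 - R24 - R30 - R12 - R37: 1.5+2.1+1.8+0.9+4.4 = 10.7
Cheapest is R23 - R4 - R12 - R37 at 9.1.

9.1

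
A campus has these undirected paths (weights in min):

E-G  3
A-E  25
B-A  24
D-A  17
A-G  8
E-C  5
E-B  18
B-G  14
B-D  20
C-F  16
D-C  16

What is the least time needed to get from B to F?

38 min

Shortest distances from B:
B: 0
G: 14  (via B)
E: 17  (via G)
D: 20  (via B)
A: 22  (via G)
C: 22  (via E)
F: 38  (via C)
Shortest route: B → G → E → C → F = 38 min.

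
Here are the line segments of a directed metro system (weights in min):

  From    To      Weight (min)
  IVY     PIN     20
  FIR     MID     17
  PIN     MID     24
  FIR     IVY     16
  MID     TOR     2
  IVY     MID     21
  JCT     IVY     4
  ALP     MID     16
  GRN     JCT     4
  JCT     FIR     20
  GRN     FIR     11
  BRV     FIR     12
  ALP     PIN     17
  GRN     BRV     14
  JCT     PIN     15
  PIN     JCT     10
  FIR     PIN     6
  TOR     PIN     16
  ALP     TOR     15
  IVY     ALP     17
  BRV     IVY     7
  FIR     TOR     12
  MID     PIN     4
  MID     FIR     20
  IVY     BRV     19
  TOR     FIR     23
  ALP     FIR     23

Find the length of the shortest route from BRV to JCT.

28 min

Running Dijkstra from BRV:
BRV: 0
IVY: 7  (via BRV)
FIR: 12  (via BRV)
PIN: 18  (via FIR)
ALP: 24  (via IVY)
TOR: 24  (via FIR)
JCT: 28  (via PIN)
Shortest route: BRV–FIR–PIN–JCT = 28 min.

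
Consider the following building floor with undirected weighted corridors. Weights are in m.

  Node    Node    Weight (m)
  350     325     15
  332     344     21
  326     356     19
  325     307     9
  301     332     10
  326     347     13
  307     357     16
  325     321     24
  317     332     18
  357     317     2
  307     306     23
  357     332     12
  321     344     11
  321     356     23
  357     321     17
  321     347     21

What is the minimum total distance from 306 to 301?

Enumerating some paths:
306 - 307 - 357 - 321 - 344 - 332 - 301: 23+16+17+11+21+10 = 98
306 - 307 - 325 - 321 - 357 - 332 - 301: 23+9+24+17+12+10 = 95
306 - 307 - 357 - 332 - 301: 23+16+12+10 = 61
306 - 307 - 357 - 317 - 332 - 301: 23+16+2+18+10 = 69
The minimum is 61 m via 306 - 307 - 357 - 332 - 301.

61 m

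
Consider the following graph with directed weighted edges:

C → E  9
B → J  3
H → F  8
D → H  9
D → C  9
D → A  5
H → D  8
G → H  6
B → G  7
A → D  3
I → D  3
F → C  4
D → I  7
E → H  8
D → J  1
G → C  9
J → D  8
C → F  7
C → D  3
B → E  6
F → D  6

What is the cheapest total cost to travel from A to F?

Enumerating some paths:
A → D → C → F: 3+9+7 = 19
A → D → H → F: 3+9+8 = 20
The minimum is 19 via A → D → C → F.

19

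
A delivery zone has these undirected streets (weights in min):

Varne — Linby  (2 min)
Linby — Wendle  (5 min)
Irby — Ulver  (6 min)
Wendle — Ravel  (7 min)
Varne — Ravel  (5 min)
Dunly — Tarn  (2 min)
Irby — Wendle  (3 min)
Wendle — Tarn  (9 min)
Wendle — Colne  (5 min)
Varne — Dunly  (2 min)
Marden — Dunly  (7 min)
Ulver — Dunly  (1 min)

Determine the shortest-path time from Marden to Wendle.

16 min

Settle nodes by increasing distance from Marden:
Marden: 0
Dunly: 7  (via Marden)
Ulver: 8  (via Dunly)
Varne: 9  (via Dunly)
Tarn: 9  (via Dunly)
Linby: 11  (via Varne)
Ravel: 14  (via Varne)
Irby: 14  (via Ulver)
Wendle: 16  (via Linby)
Shortest route: Marden–Dunly–Varne–Linby–Wendle = 16 min.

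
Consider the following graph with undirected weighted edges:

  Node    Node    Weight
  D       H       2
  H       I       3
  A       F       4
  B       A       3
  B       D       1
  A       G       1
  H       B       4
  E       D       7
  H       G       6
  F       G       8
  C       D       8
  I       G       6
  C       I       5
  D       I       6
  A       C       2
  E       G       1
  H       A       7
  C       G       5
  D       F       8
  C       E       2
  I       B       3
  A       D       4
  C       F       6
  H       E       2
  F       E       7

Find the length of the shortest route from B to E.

5

Settle nodes by increasing distance from B:
B: 0
D: 1  (via B)
A: 3  (via B)
H: 3  (via D)
I: 3  (via B)
G: 4  (via A)
C: 5  (via A)
E: 5  (via H)
Shortest route: B → D → H → E = 5.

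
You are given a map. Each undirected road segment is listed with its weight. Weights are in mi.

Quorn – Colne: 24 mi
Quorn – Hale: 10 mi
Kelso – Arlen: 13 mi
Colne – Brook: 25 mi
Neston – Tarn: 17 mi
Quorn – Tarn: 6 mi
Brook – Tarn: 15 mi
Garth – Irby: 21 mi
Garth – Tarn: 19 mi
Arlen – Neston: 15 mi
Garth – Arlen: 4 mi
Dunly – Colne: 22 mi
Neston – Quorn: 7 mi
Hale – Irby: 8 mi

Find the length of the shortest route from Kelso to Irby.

38 mi

Settle nodes by increasing distance from Kelso:
Kelso: 0
Arlen: 13  (via Kelso)
Garth: 17  (via Arlen)
Neston: 28  (via Arlen)
Quorn: 35  (via Neston)
Tarn: 36  (via Garth)
Irby: 38  (via Garth)
Shortest route: Kelso → Arlen → Garth → Irby = 38 mi.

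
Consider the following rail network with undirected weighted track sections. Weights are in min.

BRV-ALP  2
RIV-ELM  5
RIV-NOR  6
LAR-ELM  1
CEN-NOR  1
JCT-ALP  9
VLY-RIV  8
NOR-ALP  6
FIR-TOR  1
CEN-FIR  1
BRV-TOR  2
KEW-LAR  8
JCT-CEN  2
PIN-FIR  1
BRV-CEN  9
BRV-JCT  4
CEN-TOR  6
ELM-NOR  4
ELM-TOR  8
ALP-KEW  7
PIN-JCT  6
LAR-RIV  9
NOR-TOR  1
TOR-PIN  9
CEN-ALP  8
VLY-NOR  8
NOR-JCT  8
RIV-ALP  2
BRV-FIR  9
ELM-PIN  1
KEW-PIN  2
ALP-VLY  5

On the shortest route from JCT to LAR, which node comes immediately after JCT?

CEN

Candidate routes:
JCT–PIN–ELM–LAR: 6+1+1 = 8
JCT–CEN–FIR–PIN–ELM–LAR: 2+1+1+1+1 = 6
Cheapest is JCT–CEN–FIR–PIN–ELM–LAR at 6 min.
So from JCT the first move is to CEN.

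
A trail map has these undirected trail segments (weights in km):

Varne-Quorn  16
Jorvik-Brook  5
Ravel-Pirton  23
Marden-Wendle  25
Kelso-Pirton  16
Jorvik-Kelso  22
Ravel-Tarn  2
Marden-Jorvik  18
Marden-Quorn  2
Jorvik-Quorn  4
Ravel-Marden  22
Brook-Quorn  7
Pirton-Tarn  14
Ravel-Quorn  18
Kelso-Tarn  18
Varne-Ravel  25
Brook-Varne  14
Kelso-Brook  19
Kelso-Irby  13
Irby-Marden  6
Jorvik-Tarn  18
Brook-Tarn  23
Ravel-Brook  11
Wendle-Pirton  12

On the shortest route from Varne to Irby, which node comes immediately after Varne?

Quorn

Compare a few routes:
Varne → Quorn → Marden → Irby: 16+2+6 = 24
Varne → Brook → Jorvik → Quorn → Marden → Irby: 14+5+4+2+6 = 31
Varne → Brook → Jorvik → Marden → Irby: 14+5+18+6 = 43
Varne → Brook → Quorn → Marden → Irby: 14+7+2+6 = 29
Cheapest is Varne → Quorn → Marden → Irby at 24 km.
So from Varne the first move is to Quorn.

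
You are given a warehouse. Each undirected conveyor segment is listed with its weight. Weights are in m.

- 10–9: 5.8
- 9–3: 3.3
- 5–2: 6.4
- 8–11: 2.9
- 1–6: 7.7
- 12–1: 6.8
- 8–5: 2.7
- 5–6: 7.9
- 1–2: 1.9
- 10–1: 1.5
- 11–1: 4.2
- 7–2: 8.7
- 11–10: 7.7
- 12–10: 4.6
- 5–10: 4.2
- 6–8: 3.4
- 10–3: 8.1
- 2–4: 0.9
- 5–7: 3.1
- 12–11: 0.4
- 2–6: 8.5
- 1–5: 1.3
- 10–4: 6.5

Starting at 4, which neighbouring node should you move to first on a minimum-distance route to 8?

2

Candidate routes:
4 → 2 → 1 → 5 → 8: 0.9+1.9+1.3+2.7 = 6.8
4 → 2 → 1 → 11 → 8: 0.9+1.9+4.2+2.9 = 9.9
The minimum is 6.8 m via 4 → 2 → 1 → 5 → 8.
So from 4 the first move is to 2.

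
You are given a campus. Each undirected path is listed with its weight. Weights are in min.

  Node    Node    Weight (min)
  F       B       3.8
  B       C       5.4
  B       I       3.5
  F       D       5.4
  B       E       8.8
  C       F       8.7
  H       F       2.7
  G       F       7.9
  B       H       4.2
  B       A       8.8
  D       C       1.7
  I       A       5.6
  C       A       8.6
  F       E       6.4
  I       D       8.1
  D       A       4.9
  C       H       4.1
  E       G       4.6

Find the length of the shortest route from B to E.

8.8 min

Enumerating some paths:
B → E: 8.8 = 8.8
B → F → E: 3.8+6.4 = 10.2
Cheapest is B → E at 8.8 min.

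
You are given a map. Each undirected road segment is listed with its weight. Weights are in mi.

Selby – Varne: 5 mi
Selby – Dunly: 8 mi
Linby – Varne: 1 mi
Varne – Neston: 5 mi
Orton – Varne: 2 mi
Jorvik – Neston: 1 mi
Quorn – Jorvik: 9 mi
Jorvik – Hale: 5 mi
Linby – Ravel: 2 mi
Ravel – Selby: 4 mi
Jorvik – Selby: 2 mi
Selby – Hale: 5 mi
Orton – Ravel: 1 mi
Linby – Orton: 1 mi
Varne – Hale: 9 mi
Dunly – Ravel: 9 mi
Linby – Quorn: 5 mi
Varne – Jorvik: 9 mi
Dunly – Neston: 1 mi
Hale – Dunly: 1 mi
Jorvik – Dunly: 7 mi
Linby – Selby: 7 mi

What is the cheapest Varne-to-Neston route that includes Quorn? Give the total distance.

Best Varne to Quorn: Varne–Linby–Quorn costing 6
Best Quorn to Neston: Quorn–Jorvik–Neston costing 10
Total via Quorn: 6 + 10 = 16 mi.

16 mi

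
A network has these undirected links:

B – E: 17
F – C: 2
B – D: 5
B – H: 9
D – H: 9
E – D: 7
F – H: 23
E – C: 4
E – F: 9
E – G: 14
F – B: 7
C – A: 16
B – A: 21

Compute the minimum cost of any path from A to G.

34

Settle nodes by increasing distance from A:
A: 0
C: 16  (via A)
F: 18  (via C)
E: 20  (via C)
B: 21  (via A)
D: 26  (via B)
H: 30  (via B)
G: 34  (via E)
Shortest route: A → C → E → G = 34.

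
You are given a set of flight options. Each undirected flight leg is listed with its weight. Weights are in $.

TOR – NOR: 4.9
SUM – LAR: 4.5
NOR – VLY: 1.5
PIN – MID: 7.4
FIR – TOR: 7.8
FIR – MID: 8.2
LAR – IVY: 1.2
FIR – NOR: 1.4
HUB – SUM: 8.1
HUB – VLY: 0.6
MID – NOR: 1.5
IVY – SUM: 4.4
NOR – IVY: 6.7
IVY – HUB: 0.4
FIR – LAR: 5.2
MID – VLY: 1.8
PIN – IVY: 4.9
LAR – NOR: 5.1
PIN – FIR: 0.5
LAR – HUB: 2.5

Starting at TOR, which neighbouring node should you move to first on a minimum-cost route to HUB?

NOR

Candidate routes:
TOR–FIR–NOR–VLY–HUB: 7.8+1.4+1.5+0.6 = 11.3
TOR–NOR–VLY–HUB: 4.9+1.5+0.6 = 7
TOR–NOR–MID–VLY–HUB: 4.9+1.5+1.8+0.6 = 8.8
TOR–NOR–LAR–IVY–HUB: 4.9+5.1+1.2+0.4 = 11.6
Cheapest is TOR–NOR–VLY–HUB at $7.
So from TOR the first move is to NOR.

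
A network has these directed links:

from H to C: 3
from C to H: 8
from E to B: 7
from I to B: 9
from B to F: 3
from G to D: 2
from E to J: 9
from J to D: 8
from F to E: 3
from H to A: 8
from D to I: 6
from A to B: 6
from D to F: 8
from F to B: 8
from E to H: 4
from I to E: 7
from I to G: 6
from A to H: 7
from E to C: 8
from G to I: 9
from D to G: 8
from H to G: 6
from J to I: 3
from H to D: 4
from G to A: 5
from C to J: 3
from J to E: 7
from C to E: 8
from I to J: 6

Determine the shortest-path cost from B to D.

14

Shortest distances from B:
B: 0
F: 3  (via B)
E: 6  (via F)
H: 10  (via E)
C: 13  (via H)
D: 14  (via H)
Shortest route: B → F → E → H → D = 14.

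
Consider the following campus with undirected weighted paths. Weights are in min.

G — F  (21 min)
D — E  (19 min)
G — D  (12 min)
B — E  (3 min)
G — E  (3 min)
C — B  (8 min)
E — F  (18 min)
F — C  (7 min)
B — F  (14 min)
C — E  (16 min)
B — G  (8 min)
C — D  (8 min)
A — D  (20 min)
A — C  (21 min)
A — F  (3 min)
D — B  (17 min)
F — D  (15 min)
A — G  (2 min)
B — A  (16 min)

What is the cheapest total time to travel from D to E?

Candidate routes:
D–B–E: 17+3 = 20
D–G–E: 12+3 = 15
D–E: 19 = 19
D–C–B–E: 8+8+3 = 19
Cheapest is D–G–E at 15 min.

15 min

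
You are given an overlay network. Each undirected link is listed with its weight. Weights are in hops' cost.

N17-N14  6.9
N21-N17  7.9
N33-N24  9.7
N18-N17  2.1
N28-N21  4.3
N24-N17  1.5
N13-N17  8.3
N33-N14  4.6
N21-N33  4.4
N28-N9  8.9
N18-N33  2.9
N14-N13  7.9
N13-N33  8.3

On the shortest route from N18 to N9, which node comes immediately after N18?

N33

Enumerating some paths:
N18 → N33 → N21 → N28 → N9: 2.9+4.4+4.3+8.9 = 20.5
N18 → N17 → N21 → N28 → N9: 2.1+7.9+4.3+8.9 = 23.2
N18 → N17 → N24 → N33 → N21 → N28 → N9: 2.1+1.5+9.7+4.4+4.3+8.9 = 30.9
The minimum is 20.5 hops' cost via N18 → N33 → N21 → N28 → N9.
So from N18 the first move is to N33.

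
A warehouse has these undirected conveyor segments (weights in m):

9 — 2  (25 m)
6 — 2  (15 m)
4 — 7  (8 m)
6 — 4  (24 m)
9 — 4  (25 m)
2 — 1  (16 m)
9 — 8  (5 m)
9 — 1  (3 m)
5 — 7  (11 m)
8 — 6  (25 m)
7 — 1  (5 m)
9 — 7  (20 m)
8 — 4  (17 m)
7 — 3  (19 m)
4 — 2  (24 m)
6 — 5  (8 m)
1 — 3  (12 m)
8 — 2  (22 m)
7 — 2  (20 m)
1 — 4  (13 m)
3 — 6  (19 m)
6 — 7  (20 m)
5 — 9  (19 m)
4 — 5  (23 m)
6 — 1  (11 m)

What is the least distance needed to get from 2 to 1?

16 m

Compare a few routes:
2 - 6 - 1: 15+11 = 26
2 - 7 - 1: 20+5 = 25
2 - 1: 16 = 16
Cheapest is 2 - 1 at 16 m.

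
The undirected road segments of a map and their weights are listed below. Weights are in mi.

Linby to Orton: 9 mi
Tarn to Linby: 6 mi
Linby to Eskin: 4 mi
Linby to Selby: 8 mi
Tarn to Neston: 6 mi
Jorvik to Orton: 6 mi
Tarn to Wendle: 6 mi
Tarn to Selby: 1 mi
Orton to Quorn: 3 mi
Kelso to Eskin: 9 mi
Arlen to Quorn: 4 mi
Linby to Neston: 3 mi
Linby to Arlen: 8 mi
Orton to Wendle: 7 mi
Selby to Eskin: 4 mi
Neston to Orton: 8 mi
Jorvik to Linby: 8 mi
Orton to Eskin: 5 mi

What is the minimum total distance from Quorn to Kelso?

17 mi

Compare a few routes:
Quorn → Arlen → Linby → Eskin → Kelso: 4+8+4+9 = 25
Quorn → Orton → Eskin → Kelso: 3+5+9 = 17
Quorn → Orton → Linby → Eskin → Kelso: 3+9+4+9 = 25
Cheapest is Quorn → Orton → Eskin → Kelso at 17 mi.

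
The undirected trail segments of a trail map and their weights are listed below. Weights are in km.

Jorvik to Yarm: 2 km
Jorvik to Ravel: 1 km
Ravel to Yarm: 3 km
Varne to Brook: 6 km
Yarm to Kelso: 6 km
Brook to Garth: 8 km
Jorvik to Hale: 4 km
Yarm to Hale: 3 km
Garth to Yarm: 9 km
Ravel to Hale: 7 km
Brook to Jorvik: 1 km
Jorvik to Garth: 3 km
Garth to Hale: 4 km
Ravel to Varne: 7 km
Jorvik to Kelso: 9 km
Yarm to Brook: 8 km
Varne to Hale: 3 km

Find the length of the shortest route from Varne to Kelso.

12 km

Shortest distances from Varne:
Varne: 0
Hale: 3  (via Varne)
Brook: 6  (via Varne)
Yarm: 6  (via Hale)
Jorvik: 7  (via Hale)
Garth: 7  (via Hale)
Ravel: 7  (via Varne)
Kelso: 12  (via Yarm)
Shortest route: Varne → Hale → Yarm → Kelso = 12 km.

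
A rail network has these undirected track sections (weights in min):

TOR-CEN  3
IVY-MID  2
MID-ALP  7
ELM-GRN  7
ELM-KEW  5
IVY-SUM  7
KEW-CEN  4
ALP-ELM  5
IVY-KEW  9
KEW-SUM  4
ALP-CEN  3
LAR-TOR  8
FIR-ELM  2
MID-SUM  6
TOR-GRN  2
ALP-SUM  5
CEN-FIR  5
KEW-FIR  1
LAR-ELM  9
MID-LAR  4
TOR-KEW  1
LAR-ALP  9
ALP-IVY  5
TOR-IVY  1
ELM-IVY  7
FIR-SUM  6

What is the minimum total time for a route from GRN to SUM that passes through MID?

Best GRN to MID: GRN–TOR–IVY–MID costing 5
Best MID to SUM: MID–SUM costing 6
Total via MID: 5 + 6 = 11 min.

11 min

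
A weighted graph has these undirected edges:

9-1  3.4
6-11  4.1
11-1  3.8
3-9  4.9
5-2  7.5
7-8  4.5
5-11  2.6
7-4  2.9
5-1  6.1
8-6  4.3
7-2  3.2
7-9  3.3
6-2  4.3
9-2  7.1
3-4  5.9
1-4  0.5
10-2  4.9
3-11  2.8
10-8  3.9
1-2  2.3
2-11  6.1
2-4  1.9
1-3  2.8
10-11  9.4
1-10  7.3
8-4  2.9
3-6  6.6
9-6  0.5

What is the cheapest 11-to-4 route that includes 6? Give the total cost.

Shortest 11→6: 11 → 6 = 4.1
Best 6 to 4: 6 → 9 → 1 → 4 costing 4.4
Total via 6: 4.1 + 4.4 = 8.5.

8.5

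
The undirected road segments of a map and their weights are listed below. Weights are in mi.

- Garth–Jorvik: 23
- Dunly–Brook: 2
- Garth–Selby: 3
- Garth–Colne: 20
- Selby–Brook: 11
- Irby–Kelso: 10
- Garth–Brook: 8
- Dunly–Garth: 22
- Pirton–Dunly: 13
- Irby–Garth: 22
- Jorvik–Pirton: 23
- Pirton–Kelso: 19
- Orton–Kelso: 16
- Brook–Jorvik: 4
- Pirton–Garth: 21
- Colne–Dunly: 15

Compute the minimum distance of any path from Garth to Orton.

Compare a few routes:
Garth → Pirton → Kelso → Orton: 21+19+16 = 56
Garth → Brook → Dunly → Pirton → Kelso → Orton: 8+2+13+19+16 = 58
Garth → Selby → Brook → Dunly → Pirton → Kelso → Orton: 3+11+2+13+19+16 = 64
Garth → Irby → Kelso → Orton: 22+10+16 = 48
The minimum is 48 mi via Garth → Irby → Kelso → Orton.

48 mi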